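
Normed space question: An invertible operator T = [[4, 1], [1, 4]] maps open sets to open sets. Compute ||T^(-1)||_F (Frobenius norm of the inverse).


det(T) = 4*4 - 1*1 = 15
T^(-1) = (1/15) * [[4, -1], [-1, 4]] = [[0.2667, -0.0667], [-0.0667, 0.2667]]
||T^(-1)||_F^2 = 0.2667^2 + (-0.0667)^2 + (-0.0667)^2 + 0.2667^2 = 0.1511
||T^(-1)||_F = sqrt(0.1511) = 0.3887

0.3887


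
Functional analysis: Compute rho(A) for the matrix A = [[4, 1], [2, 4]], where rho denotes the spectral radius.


For a 2x2 matrix, eigenvalues satisfy lambda^2 - (trace)*lambda + det = 0
trace = 4 + 4 = 8
det = 4*4 - 1*2 = 14
discriminant = 8^2 - 4*(14) = 8
spectral radius = max |eigenvalue| = 5.4142

5.4142


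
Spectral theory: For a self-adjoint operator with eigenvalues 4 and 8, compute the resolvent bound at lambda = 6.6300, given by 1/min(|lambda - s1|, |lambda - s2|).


dist(6.6300, {4, 8}) = min(|6.6300 - 4|, |6.6300 - 8|)
= min(2.6300, 1.3700) = 1.3700
Resolvent bound = 1/1.3700 = 0.7299

0.7299


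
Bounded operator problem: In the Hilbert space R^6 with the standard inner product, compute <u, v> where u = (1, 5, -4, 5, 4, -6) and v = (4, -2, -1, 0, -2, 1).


Computing the standard inner product <u, v> = sum u_i * v_i
= 1*4 + 5*-2 + -4*-1 + 5*0 + 4*-2 + -6*1
= 4 + -10 + 4 + 0 + -8 + -6
= -16

-16


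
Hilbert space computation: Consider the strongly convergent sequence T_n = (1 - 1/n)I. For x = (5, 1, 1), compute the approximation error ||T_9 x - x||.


T_9 x - x = (1 - 1/9)x - x = -x/9
||x|| = sqrt(27) = 5.1962
||T_9 x - x|| = ||x||/9 = 5.1962/9 = 0.5774

0.5774


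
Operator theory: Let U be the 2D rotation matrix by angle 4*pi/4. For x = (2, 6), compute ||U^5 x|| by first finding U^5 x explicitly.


U is a rotation by theta = 4*pi/4
U^5 = rotation by 5*theta = 20*pi/4 = 4*pi/4 (mod 2*pi)
cos(4*pi/4) = -1.0000, sin(4*pi/4) = 0.0000
U^5 x = (-1.0000 * 2 - 0.0000 * 6, 0.0000 * 2 + -1.0000 * 6)
= (-2.0000, -6.0000)
||U^5 x|| = sqrt((-2.0000)^2 + (-6.0000)^2) = sqrt(40.0000) = 6.3246

6.3246


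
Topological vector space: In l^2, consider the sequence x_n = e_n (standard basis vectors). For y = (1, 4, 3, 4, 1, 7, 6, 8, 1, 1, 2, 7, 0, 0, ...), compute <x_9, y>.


x_9 = e_9 is the standard basis vector with 1 in position 9.
<x_9, y> = y_9 = 1
As n -> infinity, <x_n, y> -> 0, confirming weak convergence of (x_n) to 0.

1


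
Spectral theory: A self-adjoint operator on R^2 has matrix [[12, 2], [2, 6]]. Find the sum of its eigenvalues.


For a self-adjoint (symmetric) matrix, the eigenvalues are real.
The sum of eigenvalues equals the trace of the matrix.
trace = 12 + 6 = 18

18


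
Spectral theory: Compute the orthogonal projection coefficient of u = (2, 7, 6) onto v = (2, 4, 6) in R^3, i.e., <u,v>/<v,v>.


Computing <u,v> = 2*2 + 7*4 + 6*6 = 68
Computing <v,v> = 2^2 + 4^2 + 6^2 = 56
Projection coefficient = 68/56 = 1.2143

1.2143


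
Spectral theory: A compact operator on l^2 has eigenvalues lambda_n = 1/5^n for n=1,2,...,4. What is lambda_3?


The eigenvalue formula gives lambda_3 = 1/5^3
= 1/125
= 0.0080

0.0080


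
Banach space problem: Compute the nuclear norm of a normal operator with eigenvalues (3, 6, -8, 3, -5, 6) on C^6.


For a normal operator, singular values equal |eigenvalues|.
Trace norm = sum |lambda_i| = 3 + 6 + 8 + 3 + 5 + 6
= 31

31


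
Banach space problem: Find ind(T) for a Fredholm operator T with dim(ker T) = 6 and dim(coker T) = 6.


The Fredholm index is defined as ind(T) = dim(ker T) - dim(coker T)
= 6 - 6
= 0

0


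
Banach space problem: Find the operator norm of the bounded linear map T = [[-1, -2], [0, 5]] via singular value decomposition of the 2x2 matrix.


A^T A = [[1, 2], [2, 29]]
trace(A^T A) = 30, det(A^T A) = 25
discriminant = 30^2 - 4*25 = 800
Largest eigenvalue of A^T A = (trace + sqrt(disc))/2 = 29.1421
||T|| = sqrt(29.1421) = 5.3983

5.3983


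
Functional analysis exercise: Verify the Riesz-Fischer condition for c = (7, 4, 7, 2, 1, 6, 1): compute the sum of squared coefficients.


sum |c_n|^2 = 7^2 + 4^2 + 7^2 + 2^2 + 1^2 + 6^2 + 1^2
= 49 + 16 + 49 + 4 + 1 + 36 + 1
= 156

156


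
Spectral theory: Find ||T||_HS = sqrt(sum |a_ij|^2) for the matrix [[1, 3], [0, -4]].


The Hilbert-Schmidt norm is sqrt(sum of squares of all entries).
Sum of squares = 1^2 + 3^2 + 0^2 + (-4)^2
= 1 + 9 + 0 + 16 = 26
||T||_HS = sqrt(26) = 5.0990

5.0990


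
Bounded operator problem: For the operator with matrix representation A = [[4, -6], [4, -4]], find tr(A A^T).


trace(A * A^T) = sum of squares of all entries
= 4^2 + (-6)^2 + 4^2 + (-4)^2
= 16 + 36 + 16 + 16
= 84

84


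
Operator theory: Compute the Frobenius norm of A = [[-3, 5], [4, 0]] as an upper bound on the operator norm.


||A||_F^2 = sum a_ij^2
= (-3)^2 + 5^2 + 4^2 + 0^2
= 9 + 25 + 16 + 0 = 50
||A||_F = sqrt(50) = 7.0711

7.0711


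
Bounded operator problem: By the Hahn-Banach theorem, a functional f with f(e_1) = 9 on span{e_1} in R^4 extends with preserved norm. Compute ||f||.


The norm of f is given by ||f|| = sup_{||x||=1} |f(x)|.
On span{e_1}, ||e_1|| = 1, so ||f|| = |f(e_1)| / ||e_1||
= |9| / 1 = 9.0000

9.0000


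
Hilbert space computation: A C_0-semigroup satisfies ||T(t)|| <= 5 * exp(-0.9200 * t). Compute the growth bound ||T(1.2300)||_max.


||T(1.2300)|| <= 5 * exp(-0.9200 * 1.2300)
= 5 * exp(-1.1316)
= 5 * 0.3225
= 1.6126

1.6126


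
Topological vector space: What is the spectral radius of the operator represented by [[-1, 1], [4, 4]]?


For a 2x2 matrix, eigenvalues satisfy lambda^2 - (trace)*lambda + det = 0
trace = -1 + 4 = 3
det = -1*4 - 1*4 = -8
discriminant = 3^2 - 4*(-8) = 41
spectral radius = max |eigenvalue| = 4.7016

4.7016


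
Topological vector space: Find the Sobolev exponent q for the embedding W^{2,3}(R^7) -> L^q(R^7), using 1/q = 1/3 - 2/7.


Using the Sobolev embedding formula: 1/q = 1/p - k/n
1/q = 1/3 - 2/7 = 1/21
q = 1/(1/21) = 21

21.0000


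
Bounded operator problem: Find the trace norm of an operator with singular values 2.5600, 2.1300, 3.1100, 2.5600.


The nuclear norm is the sum of all singular values.
||T||_1 = 2.5600 + 2.1300 + 3.1100 + 2.5600
= 10.3600

10.3600


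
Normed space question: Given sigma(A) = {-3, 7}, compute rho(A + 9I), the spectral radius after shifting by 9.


Spectrum of A + 9I = {6, 16}
Spectral radius = max |lambda| over the shifted spectrum
= max(6, 16) = 16

16


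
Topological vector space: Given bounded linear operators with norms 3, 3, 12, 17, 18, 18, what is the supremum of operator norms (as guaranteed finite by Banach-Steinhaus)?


By the Uniform Boundedness Principle, the supremum of norms is finite.
sup_k ||T_k|| = max(3, 3, 12, 17, 18, 18) = 18

18


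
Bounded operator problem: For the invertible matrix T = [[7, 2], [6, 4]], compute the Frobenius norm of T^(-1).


det(T) = 7*4 - 2*6 = 16
T^(-1) = (1/16) * [[4, -2], [-6, 7]] = [[0.2500, -0.1250], [-0.3750, 0.4375]]
||T^(-1)||_F^2 = 0.2500^2 + (-0.1250)^2 + (-0.3750)^2 + 0.4375^2 = 0.4102
||T^(-1)||_F = sqrt(0.4102) = 0.6404

0.6404


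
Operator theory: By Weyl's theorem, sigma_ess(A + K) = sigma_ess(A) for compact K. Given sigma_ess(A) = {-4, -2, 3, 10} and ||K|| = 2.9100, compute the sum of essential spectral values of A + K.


By Weyl's theorem, the essential spectrum is invariant under compact perturbations.
sigma_ess(A + K) = sigma_ess(A) = {-4, -2, 3, 10}
Sum = -4 + -2 + 3 + 10 = 7

7


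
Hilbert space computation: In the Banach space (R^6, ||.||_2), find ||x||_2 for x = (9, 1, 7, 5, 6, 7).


The l^2 norm = (sum |x_i|^2)^(1/2)
Sum of 2th powers = 81 + 1 + 49 + 25 + 36 + 49 = 241
||x||_2 = (241)^(1/2) = 15.5242

15.5242


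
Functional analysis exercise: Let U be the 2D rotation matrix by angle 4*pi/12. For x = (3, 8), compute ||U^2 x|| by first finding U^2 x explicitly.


U is a rotation by theta = 4*pi/12
U^2 = rotation by 2*theta = 8*pi/12
cos(8*pi/12) = -0.5000, sin(8*pi/12) = 0.8660
U^2 x = (-0.5000 * 3 - 0.8660 * 8, 0.8660 * 3 + -0.5000 * 8)
= (-8.4282, -1.4019)
||U^2 x|| = sqrt((-8.4282)^2 + (-1.4019)^2) = sqrt(73.0000) = 8.5440

8.5440


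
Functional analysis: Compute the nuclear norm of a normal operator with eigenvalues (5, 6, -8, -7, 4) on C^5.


For a normal operator, singular values equal |eigenvalues|.
Trace norm = sum |lambda_i| = 5 + 6 + 8 + 7 + 4
= 30

30


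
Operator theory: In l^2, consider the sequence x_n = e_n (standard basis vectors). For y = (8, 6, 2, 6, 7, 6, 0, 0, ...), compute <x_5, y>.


x_5 = e_5 is the standard basis vector with 1 in position 5.
<x_5, y> = y_5 = 7
As n -> infinity, <x_n, y> -> 0, confirming weak convergence of (x_n) to 0.

7


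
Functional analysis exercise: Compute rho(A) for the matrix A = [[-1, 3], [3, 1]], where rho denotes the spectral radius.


For a 2x2 matrix, eigenvalues satisfy lambda^2 - (trace)*lambda + det = 0
trace = -1 + 1 = 0
det = -1*1 - 3*3 = -10
discriminant = 0^2 - 4*(-10) = 40
spectral radius = max |eigenvalue| = 3.1623

3.1623


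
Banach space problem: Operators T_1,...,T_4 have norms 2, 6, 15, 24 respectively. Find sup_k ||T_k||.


By the Uniform Boundedness Principle, the supremum of norms is finite.
sup_k ||T_k|| = max(2, 6, 15, 24) = 24

24


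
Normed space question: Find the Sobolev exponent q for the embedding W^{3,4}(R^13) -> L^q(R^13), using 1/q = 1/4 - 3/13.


Using the Sobolev embedding formula: 1/q = 1/p - k/n
1/q = 1/4 - 3/13 = 1/52
q = 1/(1/52) = 52

52.0000


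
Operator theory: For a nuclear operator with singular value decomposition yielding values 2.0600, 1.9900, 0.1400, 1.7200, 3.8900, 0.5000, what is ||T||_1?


The nuclear norm is the sum of all singular values.
||T||_1 = 2.0600 + 1.9900 + 0.1400 + 1.7200 + 3.8900 + 0.5000
= 10.3000

10.3000


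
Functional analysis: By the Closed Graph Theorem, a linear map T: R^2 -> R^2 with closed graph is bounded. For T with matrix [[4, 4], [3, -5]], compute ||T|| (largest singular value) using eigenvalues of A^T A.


A^T A = [[25, 1], [1, 41]]
trace(A^T A) = 66, det(A^T A) = 1024
discriminant = 66^2 - 4*1024 = 260
Largest eigenvalue of A^T A = (trace + sqrt(disc))/2 = 41.0623
||T|| = sqrt(41.0623) = 6.4080

6.4080


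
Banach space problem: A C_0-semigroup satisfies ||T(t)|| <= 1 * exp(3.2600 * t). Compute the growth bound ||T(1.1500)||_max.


||T(1.1500)|| <= 1 * exp(3.2600 * 1.1500)
= 1 * exp(3.7490)
= 1 * 42.4786
= 42.4786

42.4786


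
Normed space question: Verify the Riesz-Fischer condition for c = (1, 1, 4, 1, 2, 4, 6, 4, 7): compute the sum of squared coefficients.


sum |c_n|^2 = 1^2 + 1^2 + 4^2 + 1^2 + 2^2 + 4^2 + 6^2 + 4^2 + 7^2
= 1 + 1 + 16 + 1 + 4 + 16 + 36 + 16 + 49
= 140

140


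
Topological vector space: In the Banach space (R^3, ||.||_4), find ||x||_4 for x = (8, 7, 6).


The l^4 norm = (sum |x_i|^4)^(1/4)
Sum of 4th powers = 4096 + 2401 + 1296 = 7793
||x||_4 = (7793)^(1/4) = 9.3956

9.3956


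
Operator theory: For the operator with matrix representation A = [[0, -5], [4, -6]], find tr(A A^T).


trace(A * A^T) = sum of squares of all entries
= 0^2 + (-5)^2 + 4^2 + (-6)^2
= 0 + 25 + 16 + 36
= 77

77


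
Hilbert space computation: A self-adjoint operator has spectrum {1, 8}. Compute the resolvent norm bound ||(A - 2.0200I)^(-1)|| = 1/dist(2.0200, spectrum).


dist(2.0200, {1, 8}) = min(|2.0200 - 1|, |2.0200 - 8|)
= min(1.0200, 5.9800) = 1.0200
Resolvent bound = 1/1.0200 = 0.9804

0.9804


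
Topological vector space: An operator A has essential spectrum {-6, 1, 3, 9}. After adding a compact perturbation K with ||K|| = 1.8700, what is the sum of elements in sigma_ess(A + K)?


By Weyl's theorem, the essential spectrum is invariant under compact perturbations.
sigma_ess(A + K) = sigma_ess(A) = {-6, 1, 3, 9}
Sum = -6 + 1 + 3 + 9 = 7

7


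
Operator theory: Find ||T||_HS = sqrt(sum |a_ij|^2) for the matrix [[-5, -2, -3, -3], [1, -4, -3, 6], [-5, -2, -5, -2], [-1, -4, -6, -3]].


The Hilbert-Schmidt norm is sqrt(sum of squares of all entries).
Sum of squares = (-5)^2 + (-2)^2 + (-3)^2 + (-3)^2 + 1^2 + (-4)^2 + (-3)^2 + 6^2 + (-5)^2 + (-2)^2 + (-5)^2 + (-2)^2 + (-1)^2 + (-4)^2 + (-6)^2 + (-3)^2
= 25 + 4 + 9 + 9 + 1 + 16 + 9 + 36 + 25 + 4 + 25 + 4 + 1 + 16 + 36 + 9 = 229
||T||_HS = sqrt(229) = 15.1327

15.1327


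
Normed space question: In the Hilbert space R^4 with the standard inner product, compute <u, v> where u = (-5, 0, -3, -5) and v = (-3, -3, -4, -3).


Computing the standard inner product <u, v> = sum u_i * v_i
= -5*-3 + 0*-3 + -3*-4 + -5*-3
= 15 + 0 + 12 + 15
= 42

42


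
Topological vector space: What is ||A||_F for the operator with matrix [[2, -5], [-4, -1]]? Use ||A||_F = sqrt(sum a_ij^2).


||A||_F^2 = sum a_ij^2
= 2^2 + (-5)^2 + (-4)^2 + (-1)^2
= 4 + 25 + 16 + 1 = 46
||A||_F = sqrt(46) = 6.7823

6.7823


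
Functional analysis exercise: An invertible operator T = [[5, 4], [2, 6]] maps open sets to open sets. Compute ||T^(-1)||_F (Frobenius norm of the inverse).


det(T) = 5*6 - 4*2 = 22
T^(-1) = (1/22) * [[6, -4], [-2, 5]] = [[0.2727, -0.1818], [-0.0909, 0.2273]]
||T^(-1)||_F^2 = 0.2727^2 + (-0.1818)^2 + (-0.0909)^2 + 0.2273^2 = 0.1674
||T^(-1)||_F = sqrt(0.1674) = 0.4091

0.4091


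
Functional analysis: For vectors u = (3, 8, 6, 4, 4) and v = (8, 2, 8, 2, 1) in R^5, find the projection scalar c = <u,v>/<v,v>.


Computing <u,v> = 3*8 + 8*2 + 6*8 + 4*2 + 4*1 = 100
Computing <v,v> = 8^2 + 2^2 + 8^2 + 2^2 + 1^2 = 137
Projection coefficient = 100/137 = 0.7299

0.7299


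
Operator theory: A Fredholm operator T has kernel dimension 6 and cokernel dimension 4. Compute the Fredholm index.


The Fredholm index is defined as ind(T) = dim(ker T) - dim(coker T)
= 6 - 4
= 2

2


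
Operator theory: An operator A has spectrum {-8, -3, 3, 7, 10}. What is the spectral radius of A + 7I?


Spectrum of A + 7I = {-1, 4, 10, 14, 17}
Spectral radius = max |lambda| over the shifted spectrum
= max(1, 4, 10, 14, 17) = 17

17


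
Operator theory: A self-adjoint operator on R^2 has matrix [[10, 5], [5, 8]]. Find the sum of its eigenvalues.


For a self-adjoint (symmetric) matrix, the eigenvalues are real.
The sum of eigenvalues equals the trace of the matrix.
trace = 10 + 8 = 18

18


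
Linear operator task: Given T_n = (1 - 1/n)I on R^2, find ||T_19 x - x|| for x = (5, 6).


T_19 x - x = (1 - 1/19)x - x = -x/19
||x|| = sqrt(61) = 7.8102
||T_19 x - x|| = ||x||/19 = 7.8102/19 = 0.4111

0.4111


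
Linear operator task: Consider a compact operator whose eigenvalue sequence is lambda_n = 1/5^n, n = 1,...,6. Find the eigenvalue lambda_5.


The eigenvalue formula gives lambda_5 = 1/5^5
= 1/3125
= 3.2000e-04

3.2000e-04


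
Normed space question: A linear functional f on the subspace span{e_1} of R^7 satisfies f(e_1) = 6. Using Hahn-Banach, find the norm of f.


The norm of f is given by ||f|| = sup_{||x||=1} |f(x)|.
On span{e_1}, ||e_1|| = 1, so ||f|| = |f(e_1)| / ||e_1||
= |6| / 1 = 6.0000

6.0000


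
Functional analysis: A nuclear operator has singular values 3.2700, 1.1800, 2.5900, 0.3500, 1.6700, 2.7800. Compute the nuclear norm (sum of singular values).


The nuclear norm is the sum of all singular values.
||T||_1 = 3.2700 + 1.1800 + 2.5900 + 0.3500 + 1.6700 + 2.7800
= 11.8400

11.8400


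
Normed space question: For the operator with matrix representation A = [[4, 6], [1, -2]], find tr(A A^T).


trace(A * A^T) = sum of squares of all entries
= 4^2 + 6^2 + 1^2 + (-2)^2
= 16 + 36 + 1 + 4
= 57

57


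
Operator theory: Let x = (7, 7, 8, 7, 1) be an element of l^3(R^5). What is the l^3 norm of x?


The l^3 norm = (sum |x_i|^3)^(1/3)
Sum of 3th powers = 343 + 343 + 512 + 343 + 1 = 1542
||x||_3 = (1542)^(1/3) = 11.5530

11.5530


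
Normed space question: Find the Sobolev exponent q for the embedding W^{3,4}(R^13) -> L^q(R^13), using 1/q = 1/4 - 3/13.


Using the Sobolev embedding formula: 1/q = 1/p - k/n
1/q = 1/4 - 3/13 = 1/52
q = 1/(1/52) = 52

52.0000


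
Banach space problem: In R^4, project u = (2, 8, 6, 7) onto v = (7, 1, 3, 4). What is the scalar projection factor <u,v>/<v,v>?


Computing <u,v> = 2*7 + 8*1 + 6*3 + 7*4 = 68
Computing <v,v> = 7^2 + 1^2 + 3^2 + 4^2 = 75
Projection coefficient = 68/75 = 0.9067

0.9067


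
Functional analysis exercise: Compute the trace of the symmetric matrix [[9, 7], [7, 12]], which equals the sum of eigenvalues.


For a self-adjoint (symmetric) matrix, the eigenvalues are real.
The sum of eigenvalues equals the trace of the matrix.
trace = 9 + 12 = 21

21


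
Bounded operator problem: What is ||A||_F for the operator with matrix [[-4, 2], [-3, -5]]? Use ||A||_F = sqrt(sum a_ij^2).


||A||_F^2 = sum a_ij^2
= (-4)^2 + 2^2 + (-3)^2 + (-5)^2
= 16 + 4 + 9 + 25 = 54
||A||_F = sqrt(54) = 7.3485

7.3485


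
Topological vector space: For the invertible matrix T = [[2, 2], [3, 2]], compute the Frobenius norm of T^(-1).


det(T) = 2*2 - 2*3 = -2
T^(-1) = (1/-2) * [[2, -2], [-3, 2]] = [[-1.0000, 1.0000], [1.5000, -1.0000]]
||T^(-1)||_F^2 = (-1.0000)^2 + 1.0000^2 + 1.5000^2 + (-1.0000)^2 = 5.2500
||T^(-1)||_F = sqrt(5.2500) = 2.2913

2.2913


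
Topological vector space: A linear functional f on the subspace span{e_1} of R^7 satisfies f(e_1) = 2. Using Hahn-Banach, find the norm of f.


The norm of f is given by ||f|| = sup_{||x||=1} |f(x)|.
On span{e_1}, ||e_1|| = 1, so ||f|| = |f(e_1)| / ||e_1||
= |2| / 1 = 2.0000

2.0000


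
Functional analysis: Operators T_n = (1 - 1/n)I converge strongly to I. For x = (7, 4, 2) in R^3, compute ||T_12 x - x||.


T_12 x - x = (1 - 1/12)x - x = -x/12
||x|| = sqrt(69) = 8.3066
||T_12 x - x|| = ||x||/12 = 8.3066/12 = 0.6922

0.6922


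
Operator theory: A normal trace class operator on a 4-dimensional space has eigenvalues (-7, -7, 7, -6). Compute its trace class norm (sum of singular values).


For a normal operator, singular values equal |eigenvalues|.
Trace norm = sum |lambda_i| = 7 + 7 + 7 + 6
= 27

27


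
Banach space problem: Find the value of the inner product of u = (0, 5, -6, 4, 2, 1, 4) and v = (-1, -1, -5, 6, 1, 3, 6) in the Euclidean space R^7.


Computing the standard inner product <u, v> = sum u_i * v_i
= 0*-1 + 5*-1 + -6*-5 + 4*6 + 2*1 + 1*3 + 4*6
= 0 + -5 + 30 + 24 + 2 + 3 + 24
= 78

78


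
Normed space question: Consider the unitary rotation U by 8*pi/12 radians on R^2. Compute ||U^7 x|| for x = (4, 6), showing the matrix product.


U is a rotation by theta = 8*pi/12
U^7 = rotation by 7*theta = 56*pi/12 = 8*pi/12 (mod 2*pi)
cos(8*pi/12) = -0.5000, sin(8*pi/12) = 0.8660
U^7 x = (-0.5000 * 4 - 0.8660 * 6, 0.8660 * 4 + -0.5000 * 6)
= (-7.1962, 0.4641)
||U^7 x|| = sqrt((-7.1962)^2 + 0.4641^2) = sqrt(52.0000) = 7.2111

7.2111


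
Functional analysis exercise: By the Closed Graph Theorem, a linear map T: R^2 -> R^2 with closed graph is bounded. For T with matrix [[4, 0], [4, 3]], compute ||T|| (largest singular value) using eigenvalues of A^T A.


A^T A = [[32, 12], [12, 9]]
trace(A^T A) = 41, det(A^T A) = 144
discriminant = 41^2 - 4*144 = 1105
Largest eigenvalue of A^T A = (trace + sqrt(disc))/2 = 37.1208
||T|| = sqrt(37.1208) = 6.0927

6.0927


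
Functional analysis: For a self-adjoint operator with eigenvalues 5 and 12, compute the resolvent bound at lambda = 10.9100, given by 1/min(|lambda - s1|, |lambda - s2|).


dist(10.9100, {5, 12}) = min(|10.9100 - 5|, |10.9100 - 12|)
= min(5.9100, 1.0900) = 1.0900
Resolvent bound = 1/1.0900 = 0.9174

0.9174


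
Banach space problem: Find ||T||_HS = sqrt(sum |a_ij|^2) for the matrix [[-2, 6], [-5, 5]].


The Hilbert-Schmidt norm is sqrt(sum of squares of all entries).
Sum of squares = (-2)^2 + 6^2 + (-5)^2 + 5^2
= 4 + 36 + 25 + 25 = 90
||T||_HS = sqrt(90) = 9.4868

9.4868


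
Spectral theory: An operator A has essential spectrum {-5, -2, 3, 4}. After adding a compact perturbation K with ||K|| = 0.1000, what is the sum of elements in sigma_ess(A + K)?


By Weyl's theorem, the essential spectrum is invariant under compact perturbations.
sigma_ess(A + K) = sigma_ess(A) = {-5, -2, 3, 4}
Sum = -5 + -2 + 3 + 4 = 0

0


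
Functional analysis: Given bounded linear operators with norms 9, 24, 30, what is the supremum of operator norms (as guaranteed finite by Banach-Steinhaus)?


By the Uniform Boundedness Principle, the supremum of norms is finite.
sup_k ||T_k|| = max(9, 24, 30) = 30

30


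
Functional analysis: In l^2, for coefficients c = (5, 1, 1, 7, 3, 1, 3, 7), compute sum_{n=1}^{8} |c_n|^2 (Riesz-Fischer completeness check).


sum |c_n|^2 = 5^2 + 1^2 + 1^2 + 7^2 + 3^2 + 1^2 + 3^2 + 7^2
= 25 + 1 + 1 + 49 + 9 + 1 + 9 + 49
= 144

144


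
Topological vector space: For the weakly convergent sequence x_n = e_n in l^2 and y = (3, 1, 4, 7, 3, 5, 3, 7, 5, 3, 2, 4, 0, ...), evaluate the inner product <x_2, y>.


x_2 = e_2 is the standard basis vector with 1 in position 2.
<x_2, y> = y_2 = 1
As n -> infinity, <x_n, y> -> 0, confirming weak convergence of (x_n) to 0.

1


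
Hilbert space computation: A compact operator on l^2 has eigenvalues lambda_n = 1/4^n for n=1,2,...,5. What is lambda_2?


The eigenvalue formula gives lambda_2 = 1/4^2
= 1/16
= 0.0625

0.0625


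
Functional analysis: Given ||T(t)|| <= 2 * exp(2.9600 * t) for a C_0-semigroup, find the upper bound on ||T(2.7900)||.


||T(2.7900)|| <= 2 * exp(2.9600 * 2.7900)
= 2 * exp(8.2584)
= 2 * 3859.9133
= 7719.8266

7719.8266


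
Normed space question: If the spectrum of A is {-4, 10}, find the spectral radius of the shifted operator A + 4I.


Spectrum of A + 4I = {0, 14}
Spectral radius = max |lambda| over the shifted spectrum
= max(0, 14) = 14

14


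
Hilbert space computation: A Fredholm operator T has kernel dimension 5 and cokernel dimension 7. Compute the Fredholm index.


The Fredholm index is defined as ind(T) = dim(ker T) - dim(coker T)
= 5 - 7
= -2

-2


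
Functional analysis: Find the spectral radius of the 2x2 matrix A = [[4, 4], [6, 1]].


For a 2x2 matrix, eigenvalues satisfy lambda^2 - (trace)*lambda + det = 0
trace = 4 + 1 = 5
det = 4*1 - 4*6 = -20
discriminant = 5^2 - 4*(-20) = 105
spectral radius = max |eigenvalue| = 7.6235

7.6235


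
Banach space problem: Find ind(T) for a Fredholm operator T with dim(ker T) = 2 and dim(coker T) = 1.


The Fredholm index is defined as ind(T) = dim(ker T) - dim(coker T)
= 2 - 1
= 1

1


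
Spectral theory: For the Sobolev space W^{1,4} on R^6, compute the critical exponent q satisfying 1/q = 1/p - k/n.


Using the Sobolev embedding formula: 1/q = 1/p - k/n
1/q = 1/4 - 1/6 = 1/12
q = 1/(1/12) = 12

12.0000


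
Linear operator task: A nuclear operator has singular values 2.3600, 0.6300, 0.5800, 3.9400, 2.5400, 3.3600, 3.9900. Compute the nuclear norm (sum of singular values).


The nuclear norm is the sum of all singular values.
||T||_1 = 2.3600 + 0.6300 + 0.5800 + 3.9400 + 2.5400 + 3.3600 + 3.9900
= 17.4000

17.4000


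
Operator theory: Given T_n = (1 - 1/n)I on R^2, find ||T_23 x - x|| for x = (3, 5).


T_23 x - x = (1 - 1/23)x - x = -x/23
||x|| = sqrt(34) = 5.8310
||T_23 x - x|| = ||x||/23 = 5.8310/23 = 0.2535

0.2535


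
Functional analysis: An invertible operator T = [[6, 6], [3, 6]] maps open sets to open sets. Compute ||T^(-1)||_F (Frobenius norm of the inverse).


det(T) = 6*6 - 6*3 = 18
T^(-1) = (1/18) * [[6, -6], [-3, 6]] = [[0.3333, -0.3333], [-0.1667, 0.3333]]
||T^(-1)||_F^2 = 0.3333^2 + (-0.3333)^2 + (-0.1667)^2 + 0.3333^2 = 0.3611
||T^(-1)||_F = sqrt(0.3611) = 0.6009

0.6009


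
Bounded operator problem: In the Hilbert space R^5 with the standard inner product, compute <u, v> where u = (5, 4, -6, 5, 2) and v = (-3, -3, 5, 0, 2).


Computing the standard inner product <u, v> = sum u_i * v_i
= 5*-3 + 4*-3 + -6*5 + 5*0 + 2*2
= -15 + -12 + -30 + 0 + 4
= -53

-53


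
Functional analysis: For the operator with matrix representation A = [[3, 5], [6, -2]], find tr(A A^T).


trace(A * A^T) = sum of squares of all entries
= 3^2 + 5^2 + 6^2 + (-2)^2
= 9 + 25 + 36 + 4
= 74

74


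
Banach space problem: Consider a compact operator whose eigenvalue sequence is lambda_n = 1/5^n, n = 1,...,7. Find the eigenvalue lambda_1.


The eigenvalue formula gives lambda_1 = 1/5^1
= 1/5
= 0.2000

0.2000


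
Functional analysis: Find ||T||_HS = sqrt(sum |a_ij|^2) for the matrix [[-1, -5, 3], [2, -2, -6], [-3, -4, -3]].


The Hilbert-Schmidt norm is sqrt(sum of squares of all entries).
Sum of squares = (-1)^2 + (-5)^2 + 3^2 + 2^2 + (-2)^2 + (-6)^2 + (-3)^2 + (-4)^2 + (-3)^2
= 1 + 25 + 9 + 4 + 4 + 36 + 9 + 16 + 9 = 113
||T||_HS = sqrt(113) = 10.6301

10.6301


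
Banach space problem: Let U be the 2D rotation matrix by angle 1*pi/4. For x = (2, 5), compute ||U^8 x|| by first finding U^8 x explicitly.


U is a rotation by theta = 1*pi/4
U^8 = rotation by 8*theta = 8*pi/4 = 0*pi/4 (mod 2*pi)
cos(0*pi/4) = 1.0000, sin(0*pi/4) = 0.0000
U^8 x = (1.0000 * 2 - 0.0000 * 5, 0.0000 * 2 + 1.0000 * 5)
= (2.0000, 5.0000)
||U^8 x|| = sqrt(2.0000^2 + 5.0000^2) = sqrt(29.0000) = 5.3852

5.3852


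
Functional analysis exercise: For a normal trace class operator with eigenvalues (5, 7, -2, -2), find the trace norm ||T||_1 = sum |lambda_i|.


For a normal operator, singular values equal |eigenvalues|.
Trace norm = sum |lambda_i| = 5 + 7 + 2 + 2
= 16

16


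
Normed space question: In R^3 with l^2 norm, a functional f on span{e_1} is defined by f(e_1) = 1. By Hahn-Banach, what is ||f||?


The norm of f is given by ||f|| = sup_{||x||=1} |f(x)|.
On span{e_1}, ||e_1|| = 1, so ||f|| = |f(e_1)| / ||e_1||
= |1| / 1 = 1.0000

1.0000


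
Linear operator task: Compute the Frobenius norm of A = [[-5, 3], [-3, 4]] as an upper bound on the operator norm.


||A||_F^2 = sum a_ij^2
= (-5)^2 + 3^2 + (-3)^2 + 4^2
= 25 + 9 + 9 + 16 = 59
||A||_F = sqrt(59) = 7.6811

7.6811


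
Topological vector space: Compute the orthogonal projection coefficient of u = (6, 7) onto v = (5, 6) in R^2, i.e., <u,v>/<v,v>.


Computing <u,v> = 6*5 + 7*6 = 72
Computing <v,v> = 5^2 + 6^2 = 61
Projection coefficient = 72/61 = 1.1803

1.1803


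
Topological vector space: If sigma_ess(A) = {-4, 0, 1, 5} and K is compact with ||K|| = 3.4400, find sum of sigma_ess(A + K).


By Weyl's theorem, the essential spectrum is invariant under compact perturbations.
sigma_ess(A + K) = sigma_ess(A) = {-4, 0, 1, 5}
Sum = -4 + 0 + 1 + 5 = 2

2


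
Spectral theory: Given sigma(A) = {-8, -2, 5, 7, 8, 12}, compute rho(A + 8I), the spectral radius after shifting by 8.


Spectrum of A + 8I = {0, 6, 13, 15, 16, 20}
Spectral radius = max |lambda| over the shifted spectrum
= max(0, 6, 13, 15, 16, 20) = 20

20


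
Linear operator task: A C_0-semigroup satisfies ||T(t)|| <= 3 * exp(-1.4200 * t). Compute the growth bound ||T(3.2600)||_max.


||T(3.2600)|| <= 3 * exp(-1.4200 * 3.2600)
= 3 * exp(-4.6292)
= 3 * 0.0098
= 0.0293

0.0293


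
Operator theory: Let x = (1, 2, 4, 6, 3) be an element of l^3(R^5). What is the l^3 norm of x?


The l^3 norm = (sum |x_i|^3)^(1/3)
Sum of 3th powers = 1 + 8 + 64 + 216 + 27 = 316
||x||_3 = (316)^(1/3) = 6.8113

6.8113


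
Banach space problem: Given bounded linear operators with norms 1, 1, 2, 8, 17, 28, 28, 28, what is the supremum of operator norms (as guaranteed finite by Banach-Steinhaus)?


By the Uniform Boundedness Principle, the supremum of norms is finite.
sup_k ||T_k|| = max(1, 1, 2, 8, 17, 28, 28, 28) = 28

28


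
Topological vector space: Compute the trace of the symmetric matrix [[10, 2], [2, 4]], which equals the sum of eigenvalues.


For a self-adjoint (symmetric) matrix, the eigenvalues are real.
The sum of eigenvalues equals the trace of the matrix.
trace = 10 + 4 = 14

14


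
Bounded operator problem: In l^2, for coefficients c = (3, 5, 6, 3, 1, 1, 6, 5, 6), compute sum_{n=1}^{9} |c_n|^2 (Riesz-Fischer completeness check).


sum |c_n|^2 = 3^2 + 5^2 + 6^2 + 3^2 + 1^2 + 1^2 + 6^2 + 5^2 + 6^2
= 9 + 25 + 36 + 9 + 1 + 1 + 36 + 25 + 36
= 178

178


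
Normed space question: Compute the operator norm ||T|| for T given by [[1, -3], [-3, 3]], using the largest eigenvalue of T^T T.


A^T A = [[10, -12], [-12, 18]]
trace(A^T A) = 28, det(A^T A) = 36
discriminant = 28^2 - 4*36 = 640
Largest eigenvalue of A^T A = (trace + sqrt(disc))/2 = 26.6491
||T|| = sqrt(26.6491) = 5.1623

5.1623


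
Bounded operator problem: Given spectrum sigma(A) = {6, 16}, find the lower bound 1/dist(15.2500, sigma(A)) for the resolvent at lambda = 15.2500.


dist(15.2500, {6, 16}) = min(|15.2500 - 6|, |15.2500 - 16|)
= min(9.2500, 0.7500) = 0.7500
Resolvent bound = 1/0.7500 = 1.3333

1.3333


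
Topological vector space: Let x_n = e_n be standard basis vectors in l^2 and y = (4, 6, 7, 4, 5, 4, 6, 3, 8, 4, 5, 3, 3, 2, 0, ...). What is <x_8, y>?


x_8 = e_8 is the standard basis vector with 1 in position 8.
<x_8, y> = y_8 = 3
As n -> infinity, <x_n, y> -> 0, confirming weak convergence of (x_n) to 0.

3


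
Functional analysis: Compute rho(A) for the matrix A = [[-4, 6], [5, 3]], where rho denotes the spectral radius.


For a 2x2 matrix, eigenvalues satisfy lambda^2 - (trace)*lambda + det = 0
trace = -4 + 3 = -1
det = -4*3 - 6*5 = -42
discriminant = (-1)^2 - 4*(-42) = 169
spectral radius = max |eigenvalue| = 7.0000

7.0000


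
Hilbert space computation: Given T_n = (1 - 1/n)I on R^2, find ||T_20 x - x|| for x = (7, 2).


T_20 x - x = (1 - 1/20)x - x = -x/20
||x|| = sqrt(53) = 7.2801
||T_20 x - x|| = ||x||/20 = 7.2801/20 = 0.3640

0.3640


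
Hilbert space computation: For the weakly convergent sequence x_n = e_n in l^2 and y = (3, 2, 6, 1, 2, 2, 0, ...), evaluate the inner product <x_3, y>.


x_3 = e_3 is the standard basis vector with 1 in position 3.
<x_3, y> = y_3 = 6
As n -> infinity, <x_n, y> -> 0, confirming weak convergence of (x_n) to 0.

6


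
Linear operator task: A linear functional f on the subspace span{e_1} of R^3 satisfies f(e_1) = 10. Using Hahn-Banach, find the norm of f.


The norm of f is given by ||f|| = sup_{||x||=1} |f(x)|.
On span{e_1}, ||e_1|| = 1, so ||f|| = |f(e_1)| / ||e_1||
= |10| / 1 = 10.0000

10.0000


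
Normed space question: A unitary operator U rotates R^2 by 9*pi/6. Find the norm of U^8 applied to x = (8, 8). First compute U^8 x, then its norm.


U is a rotation by theta = 9*pi/6
U^8 = rotation by 8*theta = 72*pi/6 = 0*pi/6 (mod 2*pi)
cos(0*pi/6) = 1.0000, sin(0*pi/6) = 0.0000
U^8 x = (1.0000 * 8 - 0.0000 * 8, 0.0000 * 8 + 1.0000 * 8)
= (8.0000, 8.0000)
||U^8 x|| = sqrt(8.0000^2 + 8.0000^2) = sqrt(128.0000) = 11.3137

11.3137


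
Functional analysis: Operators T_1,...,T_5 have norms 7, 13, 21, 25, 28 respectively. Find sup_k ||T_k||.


By the Uniform Boundedness Principle, the supremum of norms is finite.
sup_k ||T_k|| = max(7, 13, 21, 25, 28) = 28

28


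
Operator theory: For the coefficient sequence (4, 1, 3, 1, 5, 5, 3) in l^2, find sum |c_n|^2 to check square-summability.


sum |c_n|^2 = 4^2 + 1^2 + 3^2 + 1^2 + 5^2 + 5^2 + 3^2
= 16 + 1 + 9 + 1 + 25 + 25 + 9
= 86

86


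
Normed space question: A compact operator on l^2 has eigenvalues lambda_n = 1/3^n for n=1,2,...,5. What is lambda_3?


The eigenvalue formula gives lambda_3 = 1/3^3
= 1/27
= 0.0370

0.0370


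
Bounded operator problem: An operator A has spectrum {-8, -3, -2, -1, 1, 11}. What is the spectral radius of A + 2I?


Spectrum of A + 2I = {-6, -1, 0, 1, 3, 13}
Spectral radius = max |lambda| over the shifted spectrum
= max(6, 1, 0, 1, 3, 13) = 13

13


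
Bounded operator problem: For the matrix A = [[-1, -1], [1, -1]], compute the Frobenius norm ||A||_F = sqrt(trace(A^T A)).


||A||_F^2 = sum a_ij^2
= (-1)^2 + (-1)^2 + 1^2 + (-1)^2
= 1 + 1 + 1 + 1 = 4
||A||_F = sqrt(4) = 2.0000

2.0000


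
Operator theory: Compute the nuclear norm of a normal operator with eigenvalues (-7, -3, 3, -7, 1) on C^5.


For a normal operator, singular values equal |eigenvalues|.
Trace norm = sum |lambda_i| = 7 + 3 + 3 + 7 + 1
= 21

21


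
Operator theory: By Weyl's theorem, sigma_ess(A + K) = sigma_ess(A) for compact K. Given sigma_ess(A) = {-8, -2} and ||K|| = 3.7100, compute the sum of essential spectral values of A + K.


By Weyl's theorem, the essential spectrum is invariant under compact perturbations.
sigma_ess(A + K) = sigma_ess(A) = {-8, -2}
Sum = -8 + -2 = -10

-10


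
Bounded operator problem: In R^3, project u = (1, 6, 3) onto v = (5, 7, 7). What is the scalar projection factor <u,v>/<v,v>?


Computing <u,v> = 1*5 + 6*7 + 3*7 = 68
Computing <v,v> = 5^2 + 7^2 + 7^2 = 123
Projection coefficient = 68/123 = 0.5528

0.5528


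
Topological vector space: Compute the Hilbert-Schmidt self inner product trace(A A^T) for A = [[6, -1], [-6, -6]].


trace(A * A^T) = sum of squares of all entries
= 6^2 + (-1)^2 + (-6)^2 + (-6)^2
= 36 + 1 + 36 + 36
= 109

109


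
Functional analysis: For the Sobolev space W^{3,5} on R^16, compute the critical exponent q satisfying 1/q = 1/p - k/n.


Using the Sobolev embedding formula: 1/q = 1/p - k/n
1/q = 1/5 - 3/16 = 1/80
q = 1/(1/80) = 80

80.0000


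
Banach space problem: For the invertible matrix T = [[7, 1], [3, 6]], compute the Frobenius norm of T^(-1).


det(T) = 7*6 - 1*3 = 39
T^(-1) = (1/39) * [[6, -1], [-3, 7]] = [[0.1538, -0.0256], [-0.0769, 0.1795]]
||T^(-1)||_F^2 = 0.1538^2 + (-0.0256)^2 + (-0.0769)^2 + 0.1795^2 = 0.0625
||T^(-1)||_F = sqrt(0.0625) = 0.2499

0.2499


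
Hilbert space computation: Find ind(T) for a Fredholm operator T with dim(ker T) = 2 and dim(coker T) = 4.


The Fredholm index is defined as ind(T) = dim(ker T) - dim(coker T)
= 2 - 4
= -2

-2


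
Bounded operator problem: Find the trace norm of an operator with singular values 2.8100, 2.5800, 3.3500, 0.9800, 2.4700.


The nuclear norm is the sum of all singular values.
||T||_1 = 2.8100 + 2.5800 + 3.3500 + 0.9800 + 2.4700
= 12.1900

12.1900


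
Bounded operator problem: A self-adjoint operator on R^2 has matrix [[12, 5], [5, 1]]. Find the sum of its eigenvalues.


For a self-adjoint (symmetric) matrix, the eigenvalues are real.
The sum of eigenvalues equals the trace of the matrix.
trace = 12 + 1 = 13

13


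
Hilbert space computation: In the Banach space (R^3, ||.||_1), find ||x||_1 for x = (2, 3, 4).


The l^1 norm equals the sum of absolute values of all components.
||x||_1 = 2 + 3 + 4
= 9

9.0000


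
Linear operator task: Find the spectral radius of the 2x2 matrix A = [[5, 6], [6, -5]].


For a 2x2 matrix, eigenvalues satisfy lambda^2 - (trace)*lambda + det = 0
trace = 5 + -5 = 0
det = 5*-5 - 6*6 = -61
discriminant = 0^2 - 4*(-61) = 244
spectral radius = max |eigenvalue| = 7.8102

7.8102


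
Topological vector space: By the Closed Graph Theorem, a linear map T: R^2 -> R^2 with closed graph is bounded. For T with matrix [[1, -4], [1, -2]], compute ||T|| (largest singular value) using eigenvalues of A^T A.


A^T A = [[2, -6], [-6, 20]]
trace(A^T A) = 22, det(A^T A) = 4
discriminant = 22^2 - 4*4 = 468
Largest eigenvalue of A^T A = (trace + sqrt(disc))/2 = 21.8167
||T|| = sqrt(21.8167) = 4.6708

4.6708


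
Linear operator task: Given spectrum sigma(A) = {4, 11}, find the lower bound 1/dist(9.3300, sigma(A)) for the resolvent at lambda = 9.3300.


dist(9.3300, {4, 11}) = min(|9.3300 - 4|, |9.3300 - 11|)
= min(5.3300, 1.6700) = 1.6700
Resolvent bound = 1/1.6700 = 0.5988

0.5988


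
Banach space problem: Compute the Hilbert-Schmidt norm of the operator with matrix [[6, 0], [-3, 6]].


The Hilbert-Schmidt norm is sqrt(sum of squares of all entries).
Sum of squares = 6^2 + 0^2 + (-3)^2 + 6^2
= 36 + 0 + 9 + 36 = 81
||T||_HS = sqrt(81) = 9.0000

9.0000


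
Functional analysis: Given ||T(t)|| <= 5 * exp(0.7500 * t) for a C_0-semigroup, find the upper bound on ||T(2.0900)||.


||T(2.0900)|| <= 5 * exp(0.7500 * 2.0900)
= 5 * exp(1.5675)
= 5 * 4.7946
= 23.9732

23.9732


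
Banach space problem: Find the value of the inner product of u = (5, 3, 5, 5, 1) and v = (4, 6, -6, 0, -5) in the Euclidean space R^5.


Computing the standard inner product <u, v> = sum u_i * v_i
= 5*4 + 3*6 + 5*-6 + 5*0 + 1*-5
= 20 + 18 + -30 + 0 + -5
= 3

3


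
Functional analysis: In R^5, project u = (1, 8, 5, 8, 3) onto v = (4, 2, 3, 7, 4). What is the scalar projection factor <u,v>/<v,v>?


Computing <u,v> = 1*4 + 8*2 + 5*3 + 8*7 + 3*4 = 103
Computing <v,v> = 4^2 + 2^2 + 3^2 + 7^2 + 4^2 = 94
Projection coefficient = 103/94 = 1.0957

1.0957


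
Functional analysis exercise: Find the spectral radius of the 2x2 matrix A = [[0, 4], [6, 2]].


For a 2x2 matrix, eigenvalues satisfy lambda^2 - (trace)*lambda + det = 0
trace = 0 + 2 = 2
det = 0*2 - 4*6 = -24
discriminant = 2^2 - 4*(-24) = 100
spectral radius = max |eigenvalue| = 6.0000

6.0000


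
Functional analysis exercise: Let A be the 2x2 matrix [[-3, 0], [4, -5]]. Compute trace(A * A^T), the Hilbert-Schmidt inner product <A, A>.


trace(A * A^T) = sum of squares of all entries
= (-3)^2 + 0^2 + 4^2 + (-5)^2
= 9 + 0 + 16 + 25
= 50

50


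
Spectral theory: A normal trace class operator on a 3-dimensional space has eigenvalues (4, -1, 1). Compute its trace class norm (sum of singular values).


For a normal operator, singular values equal |eigenvalues|.
Trace norm = sum |lambda_i| = 4 + 1 + 1
= 6

6


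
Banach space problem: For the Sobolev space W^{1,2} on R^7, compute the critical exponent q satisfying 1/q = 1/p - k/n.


Using the Sobolev embedding formula: 1/q = 1/p - k/n
1/q = 1/2 - 1/7 = 5/14
q = 1/(5/14) = 14/5 = 2.8000

2.8000


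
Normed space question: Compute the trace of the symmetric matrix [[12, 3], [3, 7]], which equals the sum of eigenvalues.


For a self-adjoint (symmetric) matrix, the eigenvalues are real.
The sum of eigenvalues equals the trace of the matrix.
trace = 12 + 7 = 19

19


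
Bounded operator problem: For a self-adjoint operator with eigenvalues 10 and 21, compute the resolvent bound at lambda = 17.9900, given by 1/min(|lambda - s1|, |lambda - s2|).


dist(17.9900, {10, 21}) = min(|17.9900 - 10|, |17.9900 - 21|)
= min(7.9900, 3.0100) = 3.0100
Resolvent bound = 1/3.0100 = 0.3322

0.3322


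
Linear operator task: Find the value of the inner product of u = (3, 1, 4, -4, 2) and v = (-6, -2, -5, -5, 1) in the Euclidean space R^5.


Computing the standard inner product <u, v> = sum u_i * v_i
= 3*-6 + 1*-2 + 4*-5 + -4*-5 + 2*1
= -18 + -2 + -20 + 20 + 2
= -18

-18


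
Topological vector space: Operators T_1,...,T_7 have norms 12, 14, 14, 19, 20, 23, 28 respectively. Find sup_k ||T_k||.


By the Uniform Boundedness Principle, the supremum of norms is finite.
sup_k ||T_k|| = max(12, 14, 14, 19, 20, 23, 28) = 28

28


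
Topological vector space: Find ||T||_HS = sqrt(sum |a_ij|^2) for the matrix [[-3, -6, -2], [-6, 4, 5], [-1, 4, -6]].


The Hilbert-Schmidt norm is sqrt(sum of squares of all entries).
Sum of squares = (-3)^2 + (-6)^2 + (-2)^2 + (-6)^2 + 4^2 + 5^2 + (-1)^2 + 4^2 + (-6)^2
= 9 + 36 + 4 + 36 + 16 + 25 + 1 + 16 + 36 = 179
||T||_HS = sqrt(179) = 13.3791

13.3791


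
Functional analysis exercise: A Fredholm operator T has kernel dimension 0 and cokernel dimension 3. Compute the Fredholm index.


The Fredholm index is defined as ind(T) = dim(ker T) - dim(coker T)
= 0 - 3
= -3

-3


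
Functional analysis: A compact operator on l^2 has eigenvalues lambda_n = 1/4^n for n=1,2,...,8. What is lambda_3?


The eigenvalue formula gives lambda_3 = 1/4^3
= 1/64
= 0.0156

0.0156


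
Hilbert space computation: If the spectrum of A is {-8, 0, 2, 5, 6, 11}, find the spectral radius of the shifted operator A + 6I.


Spectrum of A + 6I = {-2, 6, 8, 11, 12, 17}
Spectral radius = max |lambda| over the shifted spectrum
= max(2, 6, 8, 11, 12, 17) = 17

17


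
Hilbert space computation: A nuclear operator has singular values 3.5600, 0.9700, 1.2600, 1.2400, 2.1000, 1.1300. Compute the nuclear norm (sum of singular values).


The nuclear norm is the sum of all singular values.
||T||_1 = 3.5600 + 0.9700 + 1.2600 + 1.2400 + 2.1000 + 1.1300
= 10.2600

10.2600
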